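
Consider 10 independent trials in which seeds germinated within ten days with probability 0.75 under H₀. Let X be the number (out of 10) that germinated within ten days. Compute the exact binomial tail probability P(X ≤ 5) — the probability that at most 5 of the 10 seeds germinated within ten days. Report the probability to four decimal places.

X is binomial with n = 10 and p = 0.75.
P(X ≤ 5) = Σ_{j=0}^{5} C(10,j)·0.75^j·0.25^{10−j}.
= 0.000001 + 0.000029 + 0.000386 + 0.003090 + 0.016222 + 0.058399 = 0.0781.

P = 0.0781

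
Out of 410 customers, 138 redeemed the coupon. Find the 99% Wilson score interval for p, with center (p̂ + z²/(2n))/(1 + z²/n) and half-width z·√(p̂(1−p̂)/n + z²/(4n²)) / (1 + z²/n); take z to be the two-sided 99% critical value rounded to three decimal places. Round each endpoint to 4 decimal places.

p̂ = 138/410 = 0.33659; z = 2.576, so z² = 6.635776.
1 + z²/n = 1.016185.
Center = (0.33659 + 0.008092)/1.016185 = 0.33919.
Radicand: p̂(1−p̂)/n + z²/(4n²) = 0.000544624 + 0.000009869 = 0.000554493.
Half-width = 2.576·√0.000554493/1.016185 = 0.05969.
Interval: 0.33919 ± 0.05969 → (0.2795, 0.3989).

(0.2795, 0.3989)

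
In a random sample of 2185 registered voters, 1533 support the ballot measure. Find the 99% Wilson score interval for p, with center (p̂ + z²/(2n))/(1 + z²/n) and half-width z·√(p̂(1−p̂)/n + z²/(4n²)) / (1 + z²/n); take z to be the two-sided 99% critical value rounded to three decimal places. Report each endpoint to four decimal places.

(0.6758, 0.7262)

Here p̂ = 1533/2185 = 0.70160 and z = 2.576 (z² = 6.635776).
Denominator 1 + z²/n = 1 + 6.635776/2185 = 1.003037.
Center = (0.70160 + 0.001518)/1.003037 = 0.70099.
Radicand: p̂(1−p̂)/n + z²/(4n²) = 0.000095815 + 0.000000347 = 0.000096162.
Half-width = 2.576·√0.000096162/1.003037 = 0.02518.
Interval: 0.70099 ± 0.02518 → (0.6758, 0.7262).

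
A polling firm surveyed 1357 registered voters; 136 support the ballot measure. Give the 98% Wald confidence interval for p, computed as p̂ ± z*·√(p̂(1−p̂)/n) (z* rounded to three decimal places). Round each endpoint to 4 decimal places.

With x = 136 successes in n = 1357, p̂ = 0.10022.
SE = √(p̂(1−p̂)/n) = √(0.090177/1357) = 0.008152.
The 98% critical value is z* = 2.326.
Margin of error: 2.326 × 0.008152 = 0.01896.
So the interval runs from 0.0813 to 0.1192.

(0.0813, 0.1192)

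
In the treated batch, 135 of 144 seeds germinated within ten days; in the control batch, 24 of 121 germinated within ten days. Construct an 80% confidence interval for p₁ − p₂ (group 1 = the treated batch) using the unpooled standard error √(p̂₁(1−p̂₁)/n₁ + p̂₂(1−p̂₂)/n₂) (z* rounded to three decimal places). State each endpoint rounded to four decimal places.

p̂₁ = 0.93750, p̂₂ = 0.19835, so the observed difference is 0.73915.
SE = √(0.000406901 + 0.001314095) = √0.001720996 = 0.041485.
z* = 1.282 at the 80% level. Margin = 1.282·0.041485 = 0.05318.
So the interval runs from 0.6860 to 0.7923.

(0.6860, 0.7923)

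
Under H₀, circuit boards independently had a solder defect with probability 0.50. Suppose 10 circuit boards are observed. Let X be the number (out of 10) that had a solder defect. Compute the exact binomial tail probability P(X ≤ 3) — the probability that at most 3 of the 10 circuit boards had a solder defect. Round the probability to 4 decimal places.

X is binomial with n = 10 and p = 0.50.
P(X ≤ 3) = C(10,0)·0.50^0·0.50^10 + C(10,1)·0.50^1·0.50^9 + C(10,2)·0.50^2·0.50^8 + C(10,3)·0.50^3·0.50^7.
= 0.000977 + 0.009766 + 0.043945 + 0.117188 = 0.1719.

P = 0.1719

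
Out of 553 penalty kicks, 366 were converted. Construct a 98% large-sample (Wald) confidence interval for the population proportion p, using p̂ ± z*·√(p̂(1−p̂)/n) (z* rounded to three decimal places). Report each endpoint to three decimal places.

p̂ = 366/553 = 0.66184.
SE = √(p̂(1−p̂)/n) = √(0.223806/553) = 0.020117.
z* = 2.326 at the 98% level.
Margin = 2.326·0.020117 = 0.04679.
CI: 0.66184 ± 0.04679 = (0.615, 0.709).

(0.615, 0.709)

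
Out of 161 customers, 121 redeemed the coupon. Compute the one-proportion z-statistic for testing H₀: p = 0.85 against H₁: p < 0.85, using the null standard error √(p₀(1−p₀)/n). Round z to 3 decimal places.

z = -3.498

Sample proportion p̂ = 121/161 = 0.75155.
SE₀ = √(0.85·0.15/161) = 0.028141.
Test statistic: z = -0.09845/0.028141 = -3.498.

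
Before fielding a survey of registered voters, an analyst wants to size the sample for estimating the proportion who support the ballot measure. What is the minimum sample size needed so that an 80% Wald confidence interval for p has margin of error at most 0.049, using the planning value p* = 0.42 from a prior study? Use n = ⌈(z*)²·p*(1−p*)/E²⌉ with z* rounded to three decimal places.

The 80% critical value is z* = 1.282.
p*(1−p*) = 0.2436.
Required n before rounding: 1.643524 × 0.2436 / 0.049² = 166.748.
Rounding up, n = 167.

n = 167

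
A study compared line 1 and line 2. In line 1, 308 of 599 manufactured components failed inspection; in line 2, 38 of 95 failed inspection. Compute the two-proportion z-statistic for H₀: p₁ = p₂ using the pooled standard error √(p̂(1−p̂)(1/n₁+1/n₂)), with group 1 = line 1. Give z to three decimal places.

z = 2.068

Sample proportions: p̂₁ = 308/599 = 0.51419 and p̂₂ = 38/95 = 0.40000.
Pooled p̂ = (308+38)/(599+95) = 346/694 = 0.49856.
SE = √[p̂(1−p̂)(1/n₁+1/n₂)] = √[0.49856·0.50144·(1/599+1/95)] ≈ 0.055217.
z = 0.11419/0.055217 = 2.068.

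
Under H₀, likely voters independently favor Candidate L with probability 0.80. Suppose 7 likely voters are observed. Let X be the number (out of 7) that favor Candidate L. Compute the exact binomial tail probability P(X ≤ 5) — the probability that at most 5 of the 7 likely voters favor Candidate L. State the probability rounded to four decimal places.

X is binomial with n = 7 and p = 0.80.
P(X ≤ 5) = Σ_{j=0}^{5} C(7,j)·0.80^j·0.20^{7−j}.
= 0.000013 + 0.000358 + 0.004301 + 0.028672 + 0.114688 + 0.275251 = 0.4233.

P = 0.4233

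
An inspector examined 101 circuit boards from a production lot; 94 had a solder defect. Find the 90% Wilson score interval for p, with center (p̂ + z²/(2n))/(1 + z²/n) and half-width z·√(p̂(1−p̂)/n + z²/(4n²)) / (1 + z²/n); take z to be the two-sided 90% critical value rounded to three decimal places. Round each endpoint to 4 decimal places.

(0.8769, 0.9620)

Here p̂ = 94/101 = 0.93069 and z = 1.645 (z² = 2.706025).
1 + z²/n = 1.026792.
Adjusted center: (0.93069 + z²/(2n))/1.026792 = 0.91945.
Radicand: p̂(1−p̂)/n + z²/(4n²) = 0.000638648 + 0.000066318 = 0.000704966.
Half-width = 1.645·√0.000704966/1.026792 = 0.04254.
Interval: 0.91945 ± 0.04254 → (0.8769, 0.9620).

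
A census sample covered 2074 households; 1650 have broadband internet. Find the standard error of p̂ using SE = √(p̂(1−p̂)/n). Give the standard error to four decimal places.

The sample proportion is 1650/2074 = 0.79556.
p̂(1−p̂) = 0.162644.
Dividing by n and taking the root: √0.000078420 = 0.0089.

SE = 0.0089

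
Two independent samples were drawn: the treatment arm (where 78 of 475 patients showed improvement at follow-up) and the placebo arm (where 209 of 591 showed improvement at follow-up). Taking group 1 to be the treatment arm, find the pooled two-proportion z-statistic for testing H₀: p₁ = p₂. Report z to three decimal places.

p̂₁ = 78/475 = 0.16421, p̂₂ = 209/591 = 0.35364.
Pooled p̂ = (78+209)/(475+591) = 287/1066 = 0.26923.
Pooled SE = √[0.1967456·0.00379731] ≈ 0.027333.
z = -0.18943/0.027333 = -6.930.

z = -6.930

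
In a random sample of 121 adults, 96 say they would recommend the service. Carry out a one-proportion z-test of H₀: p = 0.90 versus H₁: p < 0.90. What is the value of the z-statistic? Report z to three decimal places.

z = -3.909

Sample proportion p̂ = 96/121 = 0.79339.
Under H₀, SE = √(p₀(1−p₀)/n) = √(0.90·0.10/121) = √0.000743802 = 0.027273.
z = (p̂ − p₀)/SE = (0.79339 − 0.90)/0.027273 = -3.909.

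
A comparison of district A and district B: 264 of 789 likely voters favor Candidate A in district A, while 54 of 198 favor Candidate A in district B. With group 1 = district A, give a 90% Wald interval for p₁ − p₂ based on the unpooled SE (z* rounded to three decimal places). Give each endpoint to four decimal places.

(0.0029, 0.1208)

p̂₁ = 0.33460, p̂₂ = 0.27273, so the observed difference is 0.06187.
SE = √(0.000282184 + 0.001001753) = √0.001283937 = 0.035832.
z* = 1.645 at the 90% level. Margin = 1.645·0.035832 = 0.05894.
So the interval runs from 0.0029 to 0.1208.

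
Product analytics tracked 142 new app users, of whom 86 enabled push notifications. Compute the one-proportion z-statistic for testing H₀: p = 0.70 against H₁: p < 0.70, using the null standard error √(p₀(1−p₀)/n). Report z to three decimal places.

z = -2.454

With x = 86 successes in n = 142, p̂ = 0.60563.
Under H₀, SE = √(p₀(1−p₀)/n) = √(0.70·0.30/142) = √0.001478873 = 0.038456.
Test statistic: z = -0.09437/0.038456 = -2.454.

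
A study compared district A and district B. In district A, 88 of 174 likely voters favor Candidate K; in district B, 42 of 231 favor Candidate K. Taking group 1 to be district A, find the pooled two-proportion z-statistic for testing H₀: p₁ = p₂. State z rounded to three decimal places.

z = 6.912

p̂₁ = 88/174 = 0.50575, p̂₂ = 42/231 = 0.18182.
Pooling: p̂ = 130/405 = 0.32099.
SE = √[p̂(1−p̂)(1/n₁+1/n₂)] = √[0.32099·0.67901·(1/174+1/231)] ≈ 0.046863.
z = (p̂₁ − p̂₂)/SE = (0.50575 − 0.18182)/0.046863 = 0.32393/0.046863 = 6.912.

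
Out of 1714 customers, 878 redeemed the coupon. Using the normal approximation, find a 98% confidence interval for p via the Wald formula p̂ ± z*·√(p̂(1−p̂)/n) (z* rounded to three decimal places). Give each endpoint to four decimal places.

Sample proportion p̂ = 878/1714 = 0.51225.
SE = √(p̂(1−p̂)/n) = √(0.249850/1714) = 0.012074.
The 98% critical value is z* = 2.326.
Margin of error: 2.326 × 0.012074 = 0.02808.
Interval: 0.51225 ± 0.02808 → (0.4842, 0.5403).

(0.4842, 0.5403)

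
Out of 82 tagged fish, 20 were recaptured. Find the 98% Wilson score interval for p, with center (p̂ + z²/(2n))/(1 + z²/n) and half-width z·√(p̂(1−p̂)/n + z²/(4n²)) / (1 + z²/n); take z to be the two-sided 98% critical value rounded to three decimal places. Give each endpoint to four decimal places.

(0.1517, 0.3678)

p̂ = 20/82 = 0.24390; z = 2.326, so z² = 5.410276.
Denominator 1 + z²/n = 1 + 5.410276/82 = 1.065979.
Center = (0.24390 + 0.032989)/1.065979 = 0.25975.
Radicand: p̂(1−p̂)/n + z²/(4n²) = 0.002248952 + 0.000201155 = 0.002450107.
Half-width = z·√(radicand)/denom = 2.326·0.049499/1.065979 = 0.10801.
So the interval runs from 0.1517 to 0.3678.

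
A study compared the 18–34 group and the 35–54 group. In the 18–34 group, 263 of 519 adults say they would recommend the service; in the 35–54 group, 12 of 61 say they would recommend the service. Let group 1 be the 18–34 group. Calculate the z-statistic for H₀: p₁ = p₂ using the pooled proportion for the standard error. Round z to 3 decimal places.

z = 4.587

p̂₁ = 263/519 = 0.50674, p̂₂ = 12/61 = 0.19672.
Pooled p̂ = (263+12)/(519+61) = 275/580 = 0.47414.
SE = √[p̂(1−p̂)(1/n₁+1/n₂)] = √[0.47414·0.52586·(1/519+1/61)] ≈ 0.067586.
z = (p̂₁ − p̂₂)/SE = (0.50674 − 0.19672)/0.067586 = 0.31002/0.067586 = 4.587.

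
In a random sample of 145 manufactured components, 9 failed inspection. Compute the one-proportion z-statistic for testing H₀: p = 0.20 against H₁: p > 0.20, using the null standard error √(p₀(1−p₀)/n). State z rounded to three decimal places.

z = -4.152

With x = 9 successes in n = 145, p̂ = 0.06207.
Null standard error: √(0.20·0.80/145) = √0.001103448 = 0.033218.
Test statistic: z = -0.13793/0.033218 = -4.152.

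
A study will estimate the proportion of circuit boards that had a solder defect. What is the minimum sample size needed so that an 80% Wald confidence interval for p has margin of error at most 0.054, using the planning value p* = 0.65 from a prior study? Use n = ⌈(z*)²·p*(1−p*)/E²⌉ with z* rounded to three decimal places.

The 80% critical value is z* = 1.282.
p*(1−p*) = 0.2275.
Required n before rounding: 1.643524 × 0.2275 / 0.054² = 128.224.
⌈128.224⌉ = 129.

n = 129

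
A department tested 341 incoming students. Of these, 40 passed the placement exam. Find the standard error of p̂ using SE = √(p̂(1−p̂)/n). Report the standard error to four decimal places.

Sample proportion p̂ = 40/341 = 0.11730.
p̂(1−p̂) = 0.103541.
SE = √(0.103541/341) = 0.0174.

SE = 0.0174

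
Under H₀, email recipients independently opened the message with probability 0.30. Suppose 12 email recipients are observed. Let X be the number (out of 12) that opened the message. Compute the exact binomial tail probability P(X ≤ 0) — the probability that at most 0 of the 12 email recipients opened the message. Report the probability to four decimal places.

X ~ Binomial(n=12, p=0.30).
P(X ≤ 0) = C(12,0)·0.30^0·0.70^12.
= 0.013841 = 0.0138.

P = 0.0138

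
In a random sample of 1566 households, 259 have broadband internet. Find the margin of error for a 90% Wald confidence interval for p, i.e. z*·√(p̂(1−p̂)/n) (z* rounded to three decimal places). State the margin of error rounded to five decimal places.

Sample proportion p̂ = 259/1566 = 0.16539.
Standard error of p̂: √(0.138036/1566) = √0.000088145 = 0.009389.
For 90% confidence, z* = 1.645.
ME = 1.645·0.009389 = 0.01544.

ME = 0.01544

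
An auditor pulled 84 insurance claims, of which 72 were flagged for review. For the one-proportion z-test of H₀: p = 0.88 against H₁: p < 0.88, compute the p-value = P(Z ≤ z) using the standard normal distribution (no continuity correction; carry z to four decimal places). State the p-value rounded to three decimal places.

Sample proportion p̂ = 72/84 = 0.85714.
Under H₀, SE = √(p₀(1−p₀)/n) = √(0.88·0.12/84) = √0.001257143 = 0.035456.
Test statistic (full precision, shown to 4 dp): z = (72/84 − 0.88)/SE₀ ≈ -0.6447.
From the standard normal, P(Z ≤ z) = 0.260.

p-value = 0.260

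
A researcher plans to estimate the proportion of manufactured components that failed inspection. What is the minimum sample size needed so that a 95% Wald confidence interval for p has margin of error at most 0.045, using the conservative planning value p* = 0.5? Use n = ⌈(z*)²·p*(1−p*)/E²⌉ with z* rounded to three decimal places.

n = 475

z* = 1.960 at the 95% level.
p*(1−p*) = 0.2500.
(z*)²·p*(1−p*)/E² = 3.841600·0.2500/0.002025 = 474.272.
⌈474.272⌉ = 475.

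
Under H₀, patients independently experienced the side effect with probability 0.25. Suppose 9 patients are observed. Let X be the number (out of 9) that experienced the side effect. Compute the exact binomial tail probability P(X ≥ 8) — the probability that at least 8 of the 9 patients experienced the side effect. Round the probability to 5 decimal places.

P = 0.00011

X ~ Binomial(n=9, p=0.25).
P(X ≥ 8) = C(9,8)·0.25^8·0.75^1 + C(9,9)·0.25^9·0.75^0.
= 0.000103 + 0.000004 = 0.00011.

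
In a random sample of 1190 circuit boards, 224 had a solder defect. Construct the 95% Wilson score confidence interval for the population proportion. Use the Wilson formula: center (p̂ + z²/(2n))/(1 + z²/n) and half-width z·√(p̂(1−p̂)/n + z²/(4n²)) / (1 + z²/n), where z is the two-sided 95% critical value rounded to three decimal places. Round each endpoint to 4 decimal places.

(0.1670, 0.2114)

Here p̂ = 224/1190 = 0.18824 and z = 1.960 (z² = 3.841600).
1 + z²/n = 1.003228.
Center = (0.18824 + 0.001614)/1.003228 = 0.18924.
Radicand: p̂(1−p̂)/n + z²/(4n²) = 0.000128406 + 0.000000678 = 0.000129084.
Half-width = 1.960·√0.000129084/1.003228 = 0.02220.
CI: 0.18924 ± 0.02220 = (0.1670, 0.2114).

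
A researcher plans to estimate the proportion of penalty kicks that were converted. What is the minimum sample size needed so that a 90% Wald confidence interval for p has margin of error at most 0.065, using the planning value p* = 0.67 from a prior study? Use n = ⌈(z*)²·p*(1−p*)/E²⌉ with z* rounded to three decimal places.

The 90% critical value is z* = 1.645.
p*(1−p*) = 0.67·0.33 = 0.2211.
Required n before rounding: 2.706025 × 0.2211 / 0.065² = 141.610.
Rounding up, n = 142.

n = 142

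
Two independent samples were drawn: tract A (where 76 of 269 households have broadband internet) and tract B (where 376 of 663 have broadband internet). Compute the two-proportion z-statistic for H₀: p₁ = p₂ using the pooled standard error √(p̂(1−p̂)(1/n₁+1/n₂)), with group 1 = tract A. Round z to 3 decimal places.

z = -7.877

p̂₁ = 76/269 = 0.28253, p̂₂ = 376/663 = 0.56712.
Pooling: p̂ = 452/932 = 0.48498.
SE = √[p̂(1−p̂)(1/n₁+1/n₂)] = √[0.48498·0.51502·(1/269+1/663)] ≈ 0.036128.
z = -0.28459/0.036128 = -7.877.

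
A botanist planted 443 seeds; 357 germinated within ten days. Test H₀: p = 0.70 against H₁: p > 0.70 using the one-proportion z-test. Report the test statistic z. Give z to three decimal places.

z = 4.863

The sample proportion is 357/443 = 0.80587.
Under H₀, SE = √(p₀(1−p₀)/n) = √(0.70·0.30/443) = √0.000474041 = 0.021772.
z = (0.80587 − 0.70)/0.021772 = 0.10587/0.021772 = 4.863.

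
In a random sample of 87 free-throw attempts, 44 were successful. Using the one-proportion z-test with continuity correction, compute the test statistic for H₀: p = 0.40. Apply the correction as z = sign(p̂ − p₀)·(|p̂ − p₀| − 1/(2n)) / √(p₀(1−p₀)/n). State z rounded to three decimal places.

The sample proportion is 44/87 = 0.50575. p̂ − p₀ = 0.105747.
1/(2n) = 0.005747.
Corrected numerator: |0.105747| − 0.005747 = 0.100000.
Under H₀, SE = √(p₀(1−p₀)/n) = √(0.40·0.60/87) = √0.002758621 = 0.052523.
z = (+)0.100000/0.052523 = 1.904.

z = 1.904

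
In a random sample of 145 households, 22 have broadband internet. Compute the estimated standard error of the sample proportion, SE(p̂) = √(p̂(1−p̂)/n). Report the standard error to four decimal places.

Sample proportion p̂ = 22/145 = 0.15172.
p̂(1−p̂) = 0.15172·0.84828 = 0.128701.
Dividing by n and taking the root: √0.000887593 = 0.0298.

SE = 0.0298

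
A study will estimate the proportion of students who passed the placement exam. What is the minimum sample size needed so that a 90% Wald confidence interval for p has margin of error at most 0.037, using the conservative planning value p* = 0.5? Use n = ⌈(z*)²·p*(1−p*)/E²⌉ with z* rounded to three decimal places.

For 90% confidence, z* = 1.645.
p*(1−p*) = 0.2500.
(z*)²·p*(1−p*)/E² = 2.706025·0.2500/0.001369 = 494.161.
⌈494.161⌉ = 495.

n = 495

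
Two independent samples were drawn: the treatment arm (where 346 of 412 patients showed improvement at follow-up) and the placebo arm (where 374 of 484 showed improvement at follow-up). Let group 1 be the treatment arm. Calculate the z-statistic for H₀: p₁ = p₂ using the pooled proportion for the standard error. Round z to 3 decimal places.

z = 2.519

Sample proportions: p̂₁ = 346/412 = 0.83981 and p̂₂ = 374/484 = 0.77273.
Pooled p̂ = (346+374)/(412+484) = 720/896 = 0.80357.
Pooled SE = √[0.1578444·0.00449330] ≈ 0.026632.
z = 0.06708/0.026632 = 2.519.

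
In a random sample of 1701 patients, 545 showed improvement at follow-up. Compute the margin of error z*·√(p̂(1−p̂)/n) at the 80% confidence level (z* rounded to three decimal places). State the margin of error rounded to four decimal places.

p̂ = 545/1701 = 0.32040.
SE(p̂) = √(0.32040·0.67960/1701) = 0.011314.
z* = 1.282 at the 80% level.
Margin of error = z*·SE = 1.282 × 0.011314 = 0.0145.

ME = 0.0145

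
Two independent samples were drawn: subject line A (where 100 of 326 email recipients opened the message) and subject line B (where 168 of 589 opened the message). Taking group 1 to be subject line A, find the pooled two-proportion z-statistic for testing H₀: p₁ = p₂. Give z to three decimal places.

z = 0.685

Sample proportions: p̂₁ = 100/326 = 0.30675 and p̂₂ = 168/589 = 0.28523.
Pooled p̂ = (100+168)/(326+589) = 268/915 = 0.29290.
Pooled SE = √[0.2071080·0.00476528] ≈ 0.031415.
z = 0.02152/0.031415 = 0.685.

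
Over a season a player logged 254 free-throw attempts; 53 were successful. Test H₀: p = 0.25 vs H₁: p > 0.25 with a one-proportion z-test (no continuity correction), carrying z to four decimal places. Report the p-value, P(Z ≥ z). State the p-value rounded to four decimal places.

The sample proportion is 53/254 = 0.20866.
Null standard error: √(0.25·0.75/254) = √0.000738189 = 0.027170.
z = (p̂ − p₀)/SE = (53/254 − 0.25)/0.027170 ≈ -1.5215.
p-value = P(Z ≥ z) with z = -1.5215 → 0.9359.

p-value = 0.9359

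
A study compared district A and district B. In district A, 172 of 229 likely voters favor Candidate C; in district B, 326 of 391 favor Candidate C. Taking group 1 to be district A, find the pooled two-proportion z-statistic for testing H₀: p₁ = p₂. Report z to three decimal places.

Sample proportions: p̂₁ = 172/229 = 0.75109 and p̂₂ = 326/391 = 0.83376.
Pooled p̂ = (172+326)/(229+391) = 498/620 = 0.80323.
Pooled SE = √[0.1580541·0.00692436] ≈ 0.033082.
z = -0.08267/0.033082 = -2.499.

z = -2.499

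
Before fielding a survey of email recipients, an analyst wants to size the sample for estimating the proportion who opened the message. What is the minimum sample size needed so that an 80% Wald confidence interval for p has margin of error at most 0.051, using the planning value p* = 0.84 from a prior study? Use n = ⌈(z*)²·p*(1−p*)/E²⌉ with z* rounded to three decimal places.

z* = 1.282 at the 80% level.
p*(1−p*) = 0.1344.
Required n before rounding: 1.643524 × 0.1344 / 0.051² = 84.925.
⌈84.925⌉ = 85.

n = 85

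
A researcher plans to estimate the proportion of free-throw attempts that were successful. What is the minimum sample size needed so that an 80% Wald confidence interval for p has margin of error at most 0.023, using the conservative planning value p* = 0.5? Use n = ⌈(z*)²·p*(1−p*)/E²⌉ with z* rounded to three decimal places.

z* = 1.282 at the 80% level.
p*(1−p*) = 0.50·0.50 = 0.2500.
Required n before rounding: 1.643524 × 0.2500 / 0.023² = 776.713.
⌈776.713⌉ = 777.

n = 777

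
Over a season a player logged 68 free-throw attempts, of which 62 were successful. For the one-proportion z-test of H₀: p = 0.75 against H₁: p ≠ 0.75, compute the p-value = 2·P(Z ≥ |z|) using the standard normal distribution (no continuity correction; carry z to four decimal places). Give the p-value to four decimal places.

The sample proportion is 62/68 = 0.91176.
Under H₀, SE = √(p₀(1−p₀)/n) = √(0.75·0.25/68) = √0.002757353 = 0.052511.
Test statistic (full precision, shown to 4 dp): z = (62/68 − 0.75)/SE₀ ≈ 3.0806.
p-value = 2·P(Z ≥ |z|) with z = 3.0806 → 0.0021.

p-value = 0.0021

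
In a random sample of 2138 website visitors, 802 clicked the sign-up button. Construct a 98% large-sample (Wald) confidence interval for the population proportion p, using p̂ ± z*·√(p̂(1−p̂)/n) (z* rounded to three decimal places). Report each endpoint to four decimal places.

Sample proportion p̂ = 802/2138 = 0.37512.
SE(p̂) = √(0.37512·0.62488/2138) = 0.010471.
For 98% confidence, z* = 2.326.
Margin = 2.326·0.010471 = 0.02436.
CI: 0.37512 ± 0.02436 = (0.3508, 0.3995).

(0.3508, 0.3995)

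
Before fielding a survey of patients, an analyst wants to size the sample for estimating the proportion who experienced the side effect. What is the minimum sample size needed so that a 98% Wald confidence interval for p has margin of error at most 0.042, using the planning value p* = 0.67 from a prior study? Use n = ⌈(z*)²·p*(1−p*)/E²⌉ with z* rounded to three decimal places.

n = 679

z* = 2.326 at the 98% level.
p*(1−p*) = 0.67·0.33 = 0.2211.
Required n before rounding: 5.410276 × 0.2211 / 0.042² = 678.125.
Rounding up, n = 679.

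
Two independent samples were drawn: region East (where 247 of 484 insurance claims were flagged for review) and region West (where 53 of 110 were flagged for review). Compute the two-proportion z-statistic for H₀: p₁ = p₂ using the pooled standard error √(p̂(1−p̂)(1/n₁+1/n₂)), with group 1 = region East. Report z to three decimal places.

z = 0.540

Sample proportions: p̂₁ = 247/484 = 0.51033 and p̂₂ = 53/110 = 0.48182.
Pooled p̂ = (247+53)/(484+110) = 300/594 = 0.50505.
Pooled SE = √[0.2499745·0.01115702] ≈ 0.052811.
z = (p̂₁ − p̂₂)/SE = (0.51033 − 0.48182)/0.052811 = 0.02851/0.052811 = 0.540.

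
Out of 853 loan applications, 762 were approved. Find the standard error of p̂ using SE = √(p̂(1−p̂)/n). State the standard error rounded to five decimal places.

Sample proportion p̂ = 762/853 = 0.89332.
p̂(1−p̂) = 0.095299.
Dividing by n and taking the root: √0.000111722 = 0.01057.

SE = 0.01057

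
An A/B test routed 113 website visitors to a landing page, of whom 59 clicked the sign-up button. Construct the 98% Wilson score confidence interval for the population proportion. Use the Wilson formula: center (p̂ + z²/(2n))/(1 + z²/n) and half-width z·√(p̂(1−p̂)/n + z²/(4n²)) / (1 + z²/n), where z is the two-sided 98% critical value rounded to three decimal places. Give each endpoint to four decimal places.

Here p̂ = 59/113 = 0.52212 and z = 2.326 (z² = 5.410276).
1 + z²/n = 1.047879.
Center = (0.52212 + 0.023939)/1.047879 = 0.52111.
Radicand: p̂(1−p̂)/n + z²/(4n²) = 0.002208058 + 0.000105926 = 0.002313984.
Half-width = z·√(radicand)/denom = 2.326·0.048104/1.047879 = 0.10678.
CI: 0.52111 ± 0.10678 = (0.4143, 0.6279).

(0.4143, 0.6279)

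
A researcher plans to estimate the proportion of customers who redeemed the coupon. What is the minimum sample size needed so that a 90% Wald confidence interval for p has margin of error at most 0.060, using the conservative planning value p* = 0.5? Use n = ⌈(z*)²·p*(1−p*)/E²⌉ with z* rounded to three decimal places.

z* = 1.645 at the 90% level.
p*(1−p*) = 0.2500.
Required n before rounding: 2.706025 × 0.2500 / 0.060² = 187.918.
⌈187.918⌉ = 188.

n = 188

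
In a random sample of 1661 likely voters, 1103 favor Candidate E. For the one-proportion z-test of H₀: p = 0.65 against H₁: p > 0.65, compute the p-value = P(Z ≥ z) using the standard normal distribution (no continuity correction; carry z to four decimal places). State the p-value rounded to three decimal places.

p̂ = 1103/1661 = 0.66406.
Under H₀, SE = √(p₀(1−p₀)/n) = √(0.65·0.35/1661) = √0.000136966 = 0.011703.
z = (p̂ − p₀)/SE = (1103/1661 − 0.65)/0.011703 ≈ 1.2012.
p-value = P(Z ≥ z) with z = 1.2012 → 0.115.

p-value = 0.115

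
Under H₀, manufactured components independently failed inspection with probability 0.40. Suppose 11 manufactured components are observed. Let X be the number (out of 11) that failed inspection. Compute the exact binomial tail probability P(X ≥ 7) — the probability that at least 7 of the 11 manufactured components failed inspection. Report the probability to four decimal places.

X ~ Binomial(n=11, p=0.40).
P(X ≥ 7) = Σ_{j=7}^{11} C(11,j)·0.40^j·0.60^{11−j}.
= 0.070071 + 0.023357 + 0.005190 + 0.000692 + 0.000042 = 0.0994.

P = 0.0994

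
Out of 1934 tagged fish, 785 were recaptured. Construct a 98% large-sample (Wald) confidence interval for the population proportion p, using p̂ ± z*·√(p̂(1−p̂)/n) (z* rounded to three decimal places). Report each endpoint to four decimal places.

The sample proportion is 785/1934 = 0.40589.
SE = √(p̂(1−p̂)/n) = √(0.241144/1934) = 0.011166.
z* = 2.326 at the 98% level.
Margin of error: 2.326 × 0.011166 = 0.02597.
Interval: 0.40589 ± 0.02597 → (0.3799, 0.4319).

(0.3799, 0.4319)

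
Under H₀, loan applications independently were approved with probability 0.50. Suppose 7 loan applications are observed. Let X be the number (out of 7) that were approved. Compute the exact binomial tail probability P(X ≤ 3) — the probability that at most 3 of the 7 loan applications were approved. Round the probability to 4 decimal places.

P = 0.5000

X is binomial with n = 7 and p = 0.50.
P(X ≤ 3) = C(7,0)·0.50^0·0.50^7 + C(7,1)·0.50^1·0.50^6 + C(7,2)·0.50^2·0.50^5 + C(7,3)·0.50^3·0.50^4.
= 0.007812 + 0.054688 + 0.164062 + 0.273438 = 0.5000.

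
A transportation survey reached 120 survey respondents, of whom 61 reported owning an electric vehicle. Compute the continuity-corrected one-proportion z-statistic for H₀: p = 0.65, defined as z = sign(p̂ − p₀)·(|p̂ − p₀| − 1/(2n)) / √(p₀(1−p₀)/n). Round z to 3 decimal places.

With x = 61 successes in n = 120, p̂ = 0.50833. p̂ − p₀ = -0.141667.
1/(2n) = 0.004167.
Corrected numerator: |-0.141667| − 0.004167 = 0.137500.
SE₀ = √(0.65·0.35/120) = 0.043541.
z = −0.137500/0.043541 = -3.158.

z = -3.158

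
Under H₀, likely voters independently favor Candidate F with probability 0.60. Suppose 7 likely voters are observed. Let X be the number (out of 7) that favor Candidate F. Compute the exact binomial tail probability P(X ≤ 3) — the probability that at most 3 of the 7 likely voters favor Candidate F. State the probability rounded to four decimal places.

P = 0.2898

X is binomial with n = 7 and p = 0.60.
P(X ≤ 3) = C(7,0)·0.60^0·0.40^7 + C(7,1)·0.60^1·0.40^6 + C(7,2)·0.60^2·0.40^5 + C(7,3)·0.60^3·0.40^4.
= 0.001638 + 0.017203 + 0.077414 + 0.193536 = 0.2898.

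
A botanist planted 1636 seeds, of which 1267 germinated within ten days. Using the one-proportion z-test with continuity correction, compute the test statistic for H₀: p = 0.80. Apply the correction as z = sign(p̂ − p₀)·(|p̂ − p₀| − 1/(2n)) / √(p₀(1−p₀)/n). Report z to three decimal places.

z = -2.553

Sample proportion p̂ = 1267/1636 = 0.77445. p̂ − p₀ = -0.025550.
Continuity correction 1/(2n) = 1/3272 = 0.000306.
Corrected numerator: |-0.025550| − 0.000306 = 0.025244.
Null standard error: √(0.80·0.20/1636) = √0.000097800 = 0.009889.
z = (−)0.025244/0.009889 = -2.553.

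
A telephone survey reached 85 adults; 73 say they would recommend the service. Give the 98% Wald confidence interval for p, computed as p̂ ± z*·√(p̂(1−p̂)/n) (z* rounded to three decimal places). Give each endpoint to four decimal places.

The sample proportion is 73/85 = 0.85882.
SE = √(p̂(1−p̂)/n) = √(0.121246/85) = 0.037768.
z* = 2.326 at the 98% level.
Margin of error: 2.326 × 0.037768 = 0.08785.
Interval: 0.85882 ± 0.08785 → (0.7710, 0.9467).

(0.7710, 0.9467)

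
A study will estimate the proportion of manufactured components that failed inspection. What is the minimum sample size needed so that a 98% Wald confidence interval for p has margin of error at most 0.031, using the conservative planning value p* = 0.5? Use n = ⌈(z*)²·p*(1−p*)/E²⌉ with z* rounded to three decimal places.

n = 1408

z* = 2.326 at the 98% level.
p*(1−p*) = 0.2500.
(z*)²·p*(1−p*)/E² = 5.410276·0.2500/0.000961 = 1407.460.
⌈1407.460⌉ = 1408.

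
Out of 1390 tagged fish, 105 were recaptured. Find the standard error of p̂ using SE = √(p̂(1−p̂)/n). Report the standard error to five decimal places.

The sample proportion is 105/1390 = 0.07554.
p̂(1−p̂) = 0.069834.
SE = √(0.069834/1390) = 0.00709.

SE = 0.00709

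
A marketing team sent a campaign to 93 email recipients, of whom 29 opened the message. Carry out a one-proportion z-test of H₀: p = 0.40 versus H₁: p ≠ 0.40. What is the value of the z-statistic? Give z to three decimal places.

p̂ = 29/93 = 0.31183.
Under H₀, SE = √(p₀(1−p₀)/n) = √(0.40·0.60/93) = √0.002580645 = 0.050800.
Test statistic: z = -0.08817/0.050800 = -1.736.

z = -1.736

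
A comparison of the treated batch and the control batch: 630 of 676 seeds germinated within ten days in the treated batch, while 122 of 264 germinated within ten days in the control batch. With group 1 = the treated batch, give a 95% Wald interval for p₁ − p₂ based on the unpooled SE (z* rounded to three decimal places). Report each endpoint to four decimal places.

p̂₁ = 0.93195, p̂₂ = 0.46212, so the observed difference is 0.46983.
SE = √(0.000093812 + 0.000941535) = √0.001035347 = 0.032177.
z* = 1.960 at the 95% level. Margin = 1.960·0.032177 = 0.06307.
So the interval runs from 0.4068 to 0.5329.

(0.4068, 0.5329)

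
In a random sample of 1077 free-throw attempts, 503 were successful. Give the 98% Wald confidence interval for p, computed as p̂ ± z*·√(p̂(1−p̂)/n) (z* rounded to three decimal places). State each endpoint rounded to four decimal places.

Sample proportion p̂ = 503/1077 = 0.46704.
SE(p̂) = √(0.46704·0.53296/1077) = 0.015203.
z* = 2.326 at the 98% level.
Margin = 2.326·0.015203 = 0.03536.
CI: 0.46704 ± 0.03536 = (0.4317, 0.5024).

(0.4317, 0.5024)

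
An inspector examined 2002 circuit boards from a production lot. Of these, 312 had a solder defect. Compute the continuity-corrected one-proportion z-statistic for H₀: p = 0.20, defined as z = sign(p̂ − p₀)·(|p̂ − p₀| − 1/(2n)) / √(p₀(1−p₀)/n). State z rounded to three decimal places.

z = -4.911

The sample proportion is 312/2002 = 0.15584. p̂ − p₀ = -0.044156.
1/(2n) = 0.000250.
Corrected numerator: |-0.044156| − 0.000250 = 0.043906.
Null standard error: √(0.20·0.80/2002) = √0.000079920 = 0.008940.
z = (−)0.043906/0.008940 = -4.911.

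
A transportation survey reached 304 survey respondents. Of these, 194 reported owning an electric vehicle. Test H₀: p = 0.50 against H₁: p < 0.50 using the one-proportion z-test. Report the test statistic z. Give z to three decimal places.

p̂ = 194/304 = 0.63816.
Null standard error: √(0.50·0.50/304) = √0.000822368 = 0.028677.
z = (p̂ − p₀)/SE = (0.63816 − 0.50)/0.028677 = 4.818.

z = 4.818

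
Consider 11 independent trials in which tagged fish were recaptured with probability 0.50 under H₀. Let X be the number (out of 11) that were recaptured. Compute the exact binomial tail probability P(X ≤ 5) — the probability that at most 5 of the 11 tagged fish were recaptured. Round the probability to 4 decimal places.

P = 0.5000

X ~ Binomial(n=11, p=0.50).
P(X ≤ 5) = Σ_{j=0}^{5} C(11,j)·0.50^j·0.50^{11−j}.
= 0.000488 + 0.005371 + 0.026855 + 0.080566 + 0.161133 + 0.225586 = 0.5000.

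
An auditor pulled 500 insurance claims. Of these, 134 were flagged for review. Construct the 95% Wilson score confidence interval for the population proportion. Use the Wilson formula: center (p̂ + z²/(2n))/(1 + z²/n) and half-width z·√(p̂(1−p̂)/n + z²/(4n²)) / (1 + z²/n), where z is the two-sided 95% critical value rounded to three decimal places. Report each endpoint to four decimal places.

(0.2311, 0.3085)

Here p̂ = 134/500 = 0.26800 and z = 1.960 (z² = 3.841600).
Denominator 1 + z²/n = 1 + 3.841600/500 = 1.007683.
Center = (0.26800 + 0.003842)/1.007683 = 0.26977.
Radicand: p̂(1−p̂)/n + z²/(4n²) = 0.000392352 + 0.000003842 = 0.000396194.
Half-width = 1.960·√0.000396194/1.007683 = 0.03872.
So the interval runs from 0.2311 to 0.3085.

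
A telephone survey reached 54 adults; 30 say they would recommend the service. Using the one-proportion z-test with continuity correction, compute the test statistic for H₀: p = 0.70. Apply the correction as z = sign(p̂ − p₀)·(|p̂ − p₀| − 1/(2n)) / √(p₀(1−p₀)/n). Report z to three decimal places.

z = -2.168

p̂ = 30/54 = 0.55556. p̂ − p₀ = -0.144444.
Continuity correction 1/(2n) = 1/108 = 0.009259.
Corrected numerator: |-0.144444| − 0.009259 = 0.135185.
Null standard error: √(0.70·0.30/54) = √0.003888889 = 0.062361.
z = (−)0.135185/0.062361 = -2.168.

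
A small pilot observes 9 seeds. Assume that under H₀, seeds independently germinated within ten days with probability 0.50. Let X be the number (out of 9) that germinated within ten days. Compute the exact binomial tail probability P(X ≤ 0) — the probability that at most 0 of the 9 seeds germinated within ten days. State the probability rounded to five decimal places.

P = 0.00195

X is binomial with n = 9 and p = 0.50.
P(X ≤ 0) = C(9,0)·0.50^0·0.50^9.
= 0.001953 = 0.00195.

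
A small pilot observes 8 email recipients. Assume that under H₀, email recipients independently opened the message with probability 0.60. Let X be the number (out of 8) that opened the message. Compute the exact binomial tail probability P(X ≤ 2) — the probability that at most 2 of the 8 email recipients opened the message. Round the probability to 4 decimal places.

X is binomial with n = 8 and p = 0.60.
P(X ≤ 2) = C(8,0)·0.60^0·0.40^8 + C(8,1)·0.60^1·0.40^7 + C(8,2)·0.60^2·0.40^6.
= 0.000655 + 0.007864 + 0.041288 = 0.0498.

P = 0.0498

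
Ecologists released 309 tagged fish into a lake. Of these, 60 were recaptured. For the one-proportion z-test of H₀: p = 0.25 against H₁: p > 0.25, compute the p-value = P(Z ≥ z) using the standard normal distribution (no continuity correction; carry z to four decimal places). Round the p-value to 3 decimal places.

The sample proportion is 60/309 = 0.19417.
SE₀ = √(0.25·0.75/309) = 0.024633.
Test statistic (full precision, shown to 4 dp): z = (60/309 − 0.25)/SE₀ ≈ -2.2663.
From the standard normal, P(Z ≥ z) = 0.988.

p-value = 0.988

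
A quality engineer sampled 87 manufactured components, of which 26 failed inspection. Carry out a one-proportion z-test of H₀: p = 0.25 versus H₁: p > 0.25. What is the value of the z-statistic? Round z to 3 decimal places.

Sample proportion p̂ = 26/87 = 0.29885.
Null standard error: √(0.25·0.75/87) = √0.002155172 = 0.046424.
z = (p̂ − p₀)/SE = (0.29885 − 0.25)/0.046424 = 1.052.

z = 1.052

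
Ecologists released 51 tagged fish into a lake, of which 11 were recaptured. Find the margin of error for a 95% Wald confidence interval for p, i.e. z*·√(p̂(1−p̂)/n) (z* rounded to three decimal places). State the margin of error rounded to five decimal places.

ME = 0.11288

p̂ = 11/51 = 0.21569.
SE = √(p̂(1−p̂)/n) = √(0.169166/51) = 0.057593.
For 95% confidence, z* = 1.960.
So ME = 0.11288.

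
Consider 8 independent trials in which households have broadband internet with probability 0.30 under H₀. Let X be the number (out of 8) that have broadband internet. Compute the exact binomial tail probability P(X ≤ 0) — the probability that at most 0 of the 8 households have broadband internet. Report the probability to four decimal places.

P = 0.0576

X ~ Binomial(n=8, p=0.30).
P(X ≤ 0) = C(8,0)·0.30^0·0.70^8.
= 0.057648 = 0.0576.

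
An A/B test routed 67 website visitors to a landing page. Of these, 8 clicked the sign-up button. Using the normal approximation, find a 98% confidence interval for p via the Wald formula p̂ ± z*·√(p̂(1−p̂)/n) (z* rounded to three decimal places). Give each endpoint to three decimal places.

Sample proportion p̂ = 8/67 = 0.11940.
Standard error of p̂: √(0.105146/67) = √0.001569342 = 0.039615.
The 98% critical value is z* = 2.326.
Margin = 2.326·0.039615 = 0.09214.
CI: 0.11940 ± 0.09214 = (0.027, 0.212).

(0.027, 0.212)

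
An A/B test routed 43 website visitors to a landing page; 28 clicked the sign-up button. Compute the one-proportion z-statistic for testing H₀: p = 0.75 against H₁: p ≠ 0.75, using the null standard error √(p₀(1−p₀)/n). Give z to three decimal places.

With x = 28 successes in n = 43, p̂ = 0.65116.
Under H₀, SE = √(p₀(1−p₀)/n) = √(0.75·0.25/43) = √0.004360465 = 0.066034.
z = (p̂ − p₀)/SE = (0.65116 − 0.75)/0.066034 = -1.497.

z = -1.497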